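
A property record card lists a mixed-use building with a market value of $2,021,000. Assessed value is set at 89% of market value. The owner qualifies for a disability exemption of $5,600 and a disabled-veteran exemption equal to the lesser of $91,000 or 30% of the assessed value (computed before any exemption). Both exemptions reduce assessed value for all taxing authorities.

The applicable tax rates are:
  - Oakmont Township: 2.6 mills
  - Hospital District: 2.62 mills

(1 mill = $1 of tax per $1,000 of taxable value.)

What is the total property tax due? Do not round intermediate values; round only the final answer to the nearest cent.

$8,884.91

Assessed value = $2,021,000 × 0.89 = $1,798,690
Disabled-veteran exemption = min($91,000, 30% × $1,798,690) = min($91,000, $539,607) = $91,000 (dollar cap binds)
Taxable value = $1,798,690 − $5,600 − $91,000 = $1,702,090
Oakmont Township: $1,702,090 × 0.0026 = $4,425.434
Hospital District: $1,702,090 × 0.00262 = $4,459.4758
Total = $8,884.9098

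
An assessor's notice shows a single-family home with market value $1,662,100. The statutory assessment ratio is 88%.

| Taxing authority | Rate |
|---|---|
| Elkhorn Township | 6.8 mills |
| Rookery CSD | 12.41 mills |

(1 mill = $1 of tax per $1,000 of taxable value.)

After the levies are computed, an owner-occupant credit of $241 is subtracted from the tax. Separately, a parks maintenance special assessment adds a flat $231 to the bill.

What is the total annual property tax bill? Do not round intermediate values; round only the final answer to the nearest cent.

Assessed value = $1,662,100 × 0.88 = $1,462,648
Elkhorn Township: $1,462,648 × 0.0068 = $9,946.0064
Rookery CSD: $1,462,648 × 0.01241 = $18,151.46168
Levies subtotal = $28,097.46808
After credit = $28,097.46808 − $241 = $27,856.46808
Total = $27,856.46808 + $231 = $28,087.46808

$28,087.47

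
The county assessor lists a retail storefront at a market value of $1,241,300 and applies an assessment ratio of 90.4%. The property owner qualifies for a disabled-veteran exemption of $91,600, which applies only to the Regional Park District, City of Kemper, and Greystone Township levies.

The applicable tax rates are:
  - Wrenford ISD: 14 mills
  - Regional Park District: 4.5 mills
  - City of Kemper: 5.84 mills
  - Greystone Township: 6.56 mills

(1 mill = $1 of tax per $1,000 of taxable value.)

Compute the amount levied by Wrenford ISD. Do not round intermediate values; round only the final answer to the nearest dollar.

Assessed value = $1,241,300 × 0.904 = $1,122,135.2
Wrenford ISD taxable value = $1,122,135.2 (exemption does not apply)
Wrenford ISD levy = $1,122,135.2 × 0.014 = $15,709.8928

$15,710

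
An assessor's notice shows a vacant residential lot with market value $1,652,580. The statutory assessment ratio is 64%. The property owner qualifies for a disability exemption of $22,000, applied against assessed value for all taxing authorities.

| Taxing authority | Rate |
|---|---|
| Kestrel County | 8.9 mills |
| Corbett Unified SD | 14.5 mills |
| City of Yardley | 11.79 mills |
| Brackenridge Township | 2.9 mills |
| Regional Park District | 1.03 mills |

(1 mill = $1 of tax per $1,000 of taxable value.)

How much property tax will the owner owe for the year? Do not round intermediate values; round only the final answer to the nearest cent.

$40,514.67

Assessed value = $1,652,580 × 0.64 = $1,057,651.2
Taxable value = $1,057,651.2 − $22,000 = $1,035,651.2
Kestrel County: $1,035,651.2 × 0.0089 = $9,217.29568
Corbett Unified SD: $1,035,651.2 × 0.0145 = $15,016.9424
City of Yardley: $1,035,651.2 × 0.01179 = $12,210.327648
Brackenridge Township: $1,035,651.2 × 0.0029 = $3,003.38848
Regional Park District: $1,035,651.2 × 0.00103 = $1,066.720736
Total = $9,217.29568 + $15,016.9424 + $12,210.327648 + $3,003.38848 + $1,066.720736 = $40,514.674944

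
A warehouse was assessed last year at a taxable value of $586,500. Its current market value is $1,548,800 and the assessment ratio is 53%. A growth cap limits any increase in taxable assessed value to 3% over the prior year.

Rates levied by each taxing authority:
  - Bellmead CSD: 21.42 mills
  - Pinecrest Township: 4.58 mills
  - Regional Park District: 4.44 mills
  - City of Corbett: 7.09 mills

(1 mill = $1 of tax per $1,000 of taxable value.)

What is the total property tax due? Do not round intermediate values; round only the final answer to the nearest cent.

Uncapped assessed value = $1,548,800 × 0.53 = $820,864
Cap limit = $586,500 × 1.03 = $604,095
Taxable assessed value = min($820,864, $604,095) = $604,095 (cap binds)
Bellmead CSD: $604,095 × 0.02142 = $12,939.7149
Pinecrest Township: $604,095 × 0.00458 = $2,766.7551
Regional Park District: $604,095 × 0.00444 = $2,682.1818
City of Corbett: $604,095 × 0.00709 = $4,283.03355
Total = $22,671.68535

$22,671.69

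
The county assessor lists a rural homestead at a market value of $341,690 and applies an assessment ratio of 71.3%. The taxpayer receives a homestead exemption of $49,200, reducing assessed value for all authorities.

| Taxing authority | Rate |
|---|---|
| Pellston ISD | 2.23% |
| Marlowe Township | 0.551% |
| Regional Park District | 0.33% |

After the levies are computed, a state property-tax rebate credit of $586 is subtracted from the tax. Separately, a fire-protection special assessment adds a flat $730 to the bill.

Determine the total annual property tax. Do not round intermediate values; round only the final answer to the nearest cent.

Assessed value = $341,690 × 0.713 = $243,624.97
Taxable value = $243,624.97 − $49,200 = $194,424.97
Pellston ISD: $194,424.97 × 0.0223 = $4,335.676831
Marlowe Township: $194,424.97 × 0.00551 = $1,071.2815847
Regional Park District: $194,424.97 × 0.0033 = $641.602401
Levies subtotal = $6,048.5608167
After credit = $6,048.5608167 − $586 = $5,462.5608167
Total = $5,462.5608167 + $730 = $6,192.5608167

$6,192.56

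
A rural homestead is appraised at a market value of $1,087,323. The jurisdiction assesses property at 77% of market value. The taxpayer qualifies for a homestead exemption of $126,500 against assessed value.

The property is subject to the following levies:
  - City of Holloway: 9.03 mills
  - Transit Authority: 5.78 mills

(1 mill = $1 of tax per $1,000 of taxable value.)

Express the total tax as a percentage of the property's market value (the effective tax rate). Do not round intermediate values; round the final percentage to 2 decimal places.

Assessed value = $1,087,323 × 0.77 = $837,238.71
Taxable value = $837,238.71 − $126,500 = $710,738.71
City of Holloway: $710,738.71 × 0.00903 = $6,417.9705513
Transit Authority: $710,738.71 × 0.00578 = $4,108.0697438
Total tax = $10,526.0402951
Effective rate = $10,526.0402951 ÷ $1,087,323 = 0.97% of market value

0.97%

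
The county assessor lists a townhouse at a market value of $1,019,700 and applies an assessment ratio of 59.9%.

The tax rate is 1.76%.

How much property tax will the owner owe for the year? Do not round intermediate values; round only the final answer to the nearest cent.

Assessed value = $1,019,700 × 0.599 = $610,800.3
Tax = $610,800.3 × 0.0176 = $10,750.08528

$10,750.09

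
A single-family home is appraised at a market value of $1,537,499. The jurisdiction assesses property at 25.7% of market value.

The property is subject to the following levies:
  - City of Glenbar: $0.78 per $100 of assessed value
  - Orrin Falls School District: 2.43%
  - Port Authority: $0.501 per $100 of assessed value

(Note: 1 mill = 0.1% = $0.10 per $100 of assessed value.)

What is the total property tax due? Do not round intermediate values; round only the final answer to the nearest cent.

$14,663.54

Assessed value = $1,537,499 × 0.257 = $395,137.243
City of Glenbar: $395,137.243 × 0.0078 = $3,082.0704954
Orrin Falls School District: $395,137.243 × 0.0243 = $9,601.8350049
Port Authority: $395,137.243 × 0.00501 = $1,979.63758743
Total = $14,663.54308773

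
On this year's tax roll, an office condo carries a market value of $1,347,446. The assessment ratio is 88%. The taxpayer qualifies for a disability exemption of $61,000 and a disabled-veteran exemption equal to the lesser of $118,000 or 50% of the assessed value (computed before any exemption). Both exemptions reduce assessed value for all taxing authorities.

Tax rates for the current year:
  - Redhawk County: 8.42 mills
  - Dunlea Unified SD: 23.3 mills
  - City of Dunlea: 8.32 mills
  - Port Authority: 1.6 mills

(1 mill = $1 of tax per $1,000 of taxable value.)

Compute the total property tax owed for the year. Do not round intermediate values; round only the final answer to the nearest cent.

Assessed value = $1,347,446 × 0.88 = $1,185,752.48
Disabled-veteran exemption = min($118,000, 50% × $1,185,752.48) = min($118,000, $592,876.24) = $118,000 (dollar cap binds)
Taxable value = $1,185,752.48 − $61,000 − $118,000 = $1,006,752.48
Redhawk County: $1,006,752.48 × 0.00842 = $8,476.8558816
Dunlea Unified SD: $1,006,752.48 × 0.0233 = $23,457.332784
City of Dunlea: $1,006,752.48 × 0.00832 = $8,376.1806336
Port Authority: $1,006,752.48 × 0.0016 = $1,610.803968
Total = $41,921.1732672

$41,921.17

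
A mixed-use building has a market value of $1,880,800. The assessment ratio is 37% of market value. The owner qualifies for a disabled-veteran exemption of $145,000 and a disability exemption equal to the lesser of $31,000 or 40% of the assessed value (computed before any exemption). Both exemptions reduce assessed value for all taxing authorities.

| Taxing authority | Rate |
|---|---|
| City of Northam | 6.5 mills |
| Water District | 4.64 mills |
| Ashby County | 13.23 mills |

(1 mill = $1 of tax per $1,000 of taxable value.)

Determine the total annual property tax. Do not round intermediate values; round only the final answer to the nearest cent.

Assessed value = $1,880,800 × 0.37 = $695,896
Disability exemption = min($31,000, 40% × $695,896) = min($31,000, $278,358.4) = $31,000 (dollar cap binds)
Taxable value = $695,896 − $145,000 − $31,000 = $519,896
City of Northam: $519,896 × 0.0065 = $3,379.324
Water District: $519,896 × 0.00464 = $2,412.31744
Ashby County: $519,896 × 0.01323 = $6,878.22408
Total = $12,669.86552

$12,669.87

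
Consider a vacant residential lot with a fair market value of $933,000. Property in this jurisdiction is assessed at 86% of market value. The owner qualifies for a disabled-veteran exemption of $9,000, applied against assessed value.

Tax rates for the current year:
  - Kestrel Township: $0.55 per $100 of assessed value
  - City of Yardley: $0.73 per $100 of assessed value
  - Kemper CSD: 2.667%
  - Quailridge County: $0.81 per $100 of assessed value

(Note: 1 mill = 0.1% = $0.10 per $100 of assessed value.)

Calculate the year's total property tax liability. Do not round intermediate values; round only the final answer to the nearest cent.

Assessed value = $933,000 × 0.86 = $802,380
Taxable value = $802,380 − $9,000 = $793,380
Kestrel Township: $793,380 × 0.0055 = $4,363.59
City of Yardley: $793,380 × 0.0073 = $5,791.674
Kemper CSD: $793,380 × 0.02667 = $21,159.4446
Quailridge County: $793,380 × 0.0081 = $6,426.378
Total = $37,741.0866

$37,741.09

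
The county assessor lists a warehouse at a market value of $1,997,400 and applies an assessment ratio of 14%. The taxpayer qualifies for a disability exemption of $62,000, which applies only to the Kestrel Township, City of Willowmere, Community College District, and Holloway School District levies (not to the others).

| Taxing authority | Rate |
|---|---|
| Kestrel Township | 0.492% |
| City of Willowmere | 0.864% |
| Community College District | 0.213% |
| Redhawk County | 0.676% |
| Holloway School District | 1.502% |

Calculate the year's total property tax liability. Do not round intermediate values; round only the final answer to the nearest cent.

$8,573.94

Assessed value = $1,997,400 × 0.14 = $279,636
Kestrel Township: ($279,636 − $62,000) × 0.00492 = $217,636 × 0.00492 = $1,070.76912
City of Willowmere: ($279,636 − $62,000) × 0.00864 = $217,636 × 0.00864 = $1,880.37504
Community College District: ($279,636 − $62,000) × 0.00213 = $217,636 × 0.00213 = $463.56468
Redhawk County: $279,636 × 0.00676 = $1,890.33936
Holloway School District: ($279,636 − $62,000) × 0.01502 = $217,636 × 0.01502 = $3,268.89272
Total = $8,573.94092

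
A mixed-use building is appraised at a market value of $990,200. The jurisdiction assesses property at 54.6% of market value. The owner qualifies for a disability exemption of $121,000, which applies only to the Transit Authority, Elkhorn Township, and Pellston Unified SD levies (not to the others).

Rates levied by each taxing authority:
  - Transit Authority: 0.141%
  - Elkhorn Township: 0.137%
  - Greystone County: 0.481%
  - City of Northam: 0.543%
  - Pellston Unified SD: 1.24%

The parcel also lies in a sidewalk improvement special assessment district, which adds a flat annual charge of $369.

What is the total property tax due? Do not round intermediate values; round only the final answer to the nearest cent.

$12,275.52

Assessed value = $990,200 × 0.546 = $540,649.2
Transit Authority: ($540,649.2 − $121,000) × 0.00141 = $419,649.2 × 0.00141 = $591.705372
Elkhorn Township: ($540,649.2 − $121,000) × 0.00137 = $419,649.2 × 0.00137 = $574.919404
Greystone County: $540,649.2 × 0.00481 = $2,600.522652
City of Northam: $540,649.2 × 0.00543 = $2,935.725156
Pellston Unified SD: ($540,649.2 − $121,000) × 0.0124 = $419,649.2 × 0.0124 = $5,203.65008
Levies subtotal = $11,906.522664
Total = $11,906.522664 + $369 = $12,275.522664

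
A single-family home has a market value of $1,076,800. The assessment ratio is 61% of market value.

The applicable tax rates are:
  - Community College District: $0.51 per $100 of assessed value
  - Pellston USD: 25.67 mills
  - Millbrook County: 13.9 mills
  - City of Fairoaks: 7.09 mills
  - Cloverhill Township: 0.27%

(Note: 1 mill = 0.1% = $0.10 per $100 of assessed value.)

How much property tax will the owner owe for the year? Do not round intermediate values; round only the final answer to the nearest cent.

Assessed value = $1,076,800 × 0.61 = $656,848
Community College District: $656,848 × 0.0051 = $3,349.9248
Pellston USD: $656,848 × 0.02567 = $16,861.28816
Millbrook County: $656,848 × 0.0139 = $9,130.1872
City of Fairoaks: $656,848 × 0.00709 = $4,657.05232
Cloverhill Township: $656,848 × 0.0027 = $1,773.4896
Total = $35,771.94208

$35,771.94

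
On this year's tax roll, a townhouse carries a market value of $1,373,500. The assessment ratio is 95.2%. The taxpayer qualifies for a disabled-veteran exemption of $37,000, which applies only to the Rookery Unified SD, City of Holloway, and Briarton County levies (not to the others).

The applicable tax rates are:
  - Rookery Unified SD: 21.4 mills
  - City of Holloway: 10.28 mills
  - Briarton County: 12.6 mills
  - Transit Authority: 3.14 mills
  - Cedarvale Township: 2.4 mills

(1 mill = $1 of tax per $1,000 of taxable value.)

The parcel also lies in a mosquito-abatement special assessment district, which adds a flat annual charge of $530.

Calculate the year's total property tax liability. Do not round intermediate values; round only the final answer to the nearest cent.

$64,034.88

Assessed value = $1,373,500 × 0.952 = $1,307,572
Rookery Unified SD: ($1,307,572 − $37,000) × 0.0214 = $1,270,572 × 0.0214 = $27,190.2408
City of Holloway: ($1,307,572 − $37,000) × 0.01028 = $1,270,572 × 0.01028 = $13,061.48016
Briarton County: ($1,307,572 − $37,000) × 0.0126 = $1,270,572 × 0.0126 = $16,009.2072
Transit Authority: $1,307,572 × 0.00314 = $4,105.77608
Cedarvale Township: $1,307,572 × 0.0024 = $3,138.1728
Levies subtotal = $63,504.87704
Total = $63,504.87704 + $530 = $64,034.87704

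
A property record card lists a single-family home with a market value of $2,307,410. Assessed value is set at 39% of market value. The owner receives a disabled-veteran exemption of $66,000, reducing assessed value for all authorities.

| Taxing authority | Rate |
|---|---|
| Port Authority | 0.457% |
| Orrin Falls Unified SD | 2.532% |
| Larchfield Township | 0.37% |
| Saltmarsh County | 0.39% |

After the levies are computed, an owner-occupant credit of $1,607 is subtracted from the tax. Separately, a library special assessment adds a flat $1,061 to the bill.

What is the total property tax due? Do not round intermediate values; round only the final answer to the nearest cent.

Assessed value = $2,307,410 × 0.39 = $899,889.9
Taxable value = $899,889.9 − $66,000 = $833,889.9
Port Authority: $833,889.9 × 0.00457 = $3,810.876843
Orrin Falls Unified SD: $833,889.9 × 0.02532 = $21,114.092268
Larchfield Township: $833,889.9 × 0.0037 = $3,085.39263
Saltmarsh County: $833,889.9 × 0.0039 = $3,252.17061
Levies subtotal = $31,262.532351
After credit = $31,262.532351 − $1,607 = $29,655.532351
Total = $29,655.532351 + $1,061 = $30,716.532351

$30,716.53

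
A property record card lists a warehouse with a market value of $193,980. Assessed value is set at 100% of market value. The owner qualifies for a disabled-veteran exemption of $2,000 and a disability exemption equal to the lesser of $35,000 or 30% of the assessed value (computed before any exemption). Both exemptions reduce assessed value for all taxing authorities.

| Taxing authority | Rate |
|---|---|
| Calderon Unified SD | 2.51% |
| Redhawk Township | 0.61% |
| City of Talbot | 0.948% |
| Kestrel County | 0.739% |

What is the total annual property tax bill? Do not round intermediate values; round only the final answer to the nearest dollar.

Assessed value = $193,980 × 1 = $193,980
Disability exemption = min($35,000, 30% × $193,980) = min($35,000, $58,194) = $35,000 (dollar cap binds)
Taxable value = $193,980 − $2,000 − $35,000 = $156,980
Calderon Unified SD: $156,980 × 0.0251 = $3,940.198
Redhawk Township: $156,980 × 0.0061 = $957.578
City of Talbot: $156,980 × 0.00948 = $1,488.1704
Kestrel County: $156,980 × 0.00739 = $1,160.0822
Total = $7,546.0286

$7,546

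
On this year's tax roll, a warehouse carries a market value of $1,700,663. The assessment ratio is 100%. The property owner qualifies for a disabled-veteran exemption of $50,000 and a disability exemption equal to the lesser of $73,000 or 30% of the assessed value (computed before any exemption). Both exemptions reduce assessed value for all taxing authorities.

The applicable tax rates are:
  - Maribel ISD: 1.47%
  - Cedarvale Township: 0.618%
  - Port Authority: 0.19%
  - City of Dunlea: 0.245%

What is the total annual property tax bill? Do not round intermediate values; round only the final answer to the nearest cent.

$39,804.44

Assessed value = $1,700,663 × 1 = $1,700,663
Disability exemption = min($73,000, 30% × $1,700,663) = min($73,000, $510,198.9) = $73,000 (dollar cap binds)
Taxable value = $1,700,663 − $50,000 − $73,000 = $1,577,663
Maribel ISD: $1,577,663 × 0.0147 = $23,191.6461
Cedarvale Township: $1,577,663 × 0.00618 = $9,749.95734
Port Authority: $1,577,663 × 0.0019 = $2,997.5597
City of Dunlea: $1,577,663 × 0.00245 = $3,865.27435
Total = $39,804.43749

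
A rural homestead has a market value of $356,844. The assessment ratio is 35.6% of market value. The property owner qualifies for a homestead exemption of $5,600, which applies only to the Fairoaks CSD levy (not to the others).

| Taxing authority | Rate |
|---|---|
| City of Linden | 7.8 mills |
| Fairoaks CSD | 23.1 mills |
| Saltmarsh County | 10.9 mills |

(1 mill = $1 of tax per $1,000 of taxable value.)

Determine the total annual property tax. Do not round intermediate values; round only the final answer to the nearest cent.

Assessed value = $356,844 × 0.356 = $127,036.464
City of Linden: $127,036.464 × 0.0078 = $990.8844192
Fairoaks CSD: ($127,036.464 − $5,600) × 0.0231 = $121,436.464 × 0.0231 = $2,805.1823184
Saltmarsh County: $127,036.464 × 0.0109 = $1,384.6974576
Total = $5,180.7641952

$5,180.76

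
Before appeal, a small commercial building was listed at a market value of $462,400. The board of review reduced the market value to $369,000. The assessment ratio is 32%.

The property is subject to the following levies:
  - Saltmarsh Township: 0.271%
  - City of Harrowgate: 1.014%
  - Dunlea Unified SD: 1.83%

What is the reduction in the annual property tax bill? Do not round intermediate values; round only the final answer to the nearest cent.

$931.01

Old assessed value = $462,400 × 0.32 = $147,968
New assessed value = $369,000 × 0.32 = $118,080
Combined rate = 0.00271 + 0.01014 + 0.0183 = 0.03115
Old tax = $147,968 × 0.03115 = $4,609.2032
New tax = $118,080 × 0.03115 = $3,678.192
Reduction = $4,609.2032 − $3,678.192 = $931.0112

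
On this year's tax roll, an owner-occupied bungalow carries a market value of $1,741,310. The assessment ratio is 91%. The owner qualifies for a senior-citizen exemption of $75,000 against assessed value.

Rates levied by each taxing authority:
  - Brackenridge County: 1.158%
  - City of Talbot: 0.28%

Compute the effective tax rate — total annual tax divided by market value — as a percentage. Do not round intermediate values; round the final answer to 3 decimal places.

1.247%

Assessed value = $1,741,310 × 0.91 = $1,584,592.1
Taxable value = $1,584,592.1 − $75,000 = $1,509,592.1
Brackenridge County: $1,509,592.1 × 0.01158 = $17,481.076518
City of Talbot: $1,509,592.1 × 0.0028 = $4,226.85788
Total tax = $21,707.934398
Effective rate = $21,707.934398 ÷ $1,741,310 = 1.247% of market value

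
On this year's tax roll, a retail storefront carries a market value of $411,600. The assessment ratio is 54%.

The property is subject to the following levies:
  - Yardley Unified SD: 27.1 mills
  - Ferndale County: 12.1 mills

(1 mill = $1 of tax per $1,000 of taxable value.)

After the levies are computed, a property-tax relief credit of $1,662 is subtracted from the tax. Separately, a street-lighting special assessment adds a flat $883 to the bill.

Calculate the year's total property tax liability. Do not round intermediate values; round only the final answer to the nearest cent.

$7,933.75

Assessed value = $411,600 × 0.54 = $222,264
Yardley Unified SD: $222,264 × 0.0271 = $6,023.3544
Ferndale County: $222,264 × 0.0121 = $2,689.3944
Levies subtotal = $8,712.7488
After credit = $8,712.7488 − $1,662 = $7,050.7488
Total = $7,050.7488 + $883 = $7,933.7488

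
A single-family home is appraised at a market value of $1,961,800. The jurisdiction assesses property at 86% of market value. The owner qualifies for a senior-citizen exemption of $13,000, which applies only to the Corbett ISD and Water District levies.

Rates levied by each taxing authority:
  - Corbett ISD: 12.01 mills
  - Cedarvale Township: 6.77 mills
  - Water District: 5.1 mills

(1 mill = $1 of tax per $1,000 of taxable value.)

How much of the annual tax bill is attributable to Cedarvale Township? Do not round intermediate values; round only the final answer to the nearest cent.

Assessed value = $1,961,800 × 0.86 = $1,687,148
Cedarvale Township taxable value = $1,687,148 (exemption does not apply)
Cedarvale Township levy = $1,687,148 × 0.00677 = $11,421.99196

$11,421.99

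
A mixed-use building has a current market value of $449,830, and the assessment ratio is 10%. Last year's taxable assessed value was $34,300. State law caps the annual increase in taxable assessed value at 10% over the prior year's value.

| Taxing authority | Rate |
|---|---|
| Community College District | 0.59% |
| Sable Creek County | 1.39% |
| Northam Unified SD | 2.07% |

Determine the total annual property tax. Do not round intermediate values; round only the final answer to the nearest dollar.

$1,528

Uncapped assessed value = $449,830 × 0.1 = $44,983
Cap limit = $34,300 × 1.1 = $37,730
Taxable assessed value = min($44,983, $37,730) = $37,730 (cap binds)
Community College District: $37,730 × 0.0059 = $222.607
Sable Creek County: $37,730 × 0.0139 = $524.447
Northam Unified SD: $37,730 × 0.0207 = $781.011
Total = $1,528.065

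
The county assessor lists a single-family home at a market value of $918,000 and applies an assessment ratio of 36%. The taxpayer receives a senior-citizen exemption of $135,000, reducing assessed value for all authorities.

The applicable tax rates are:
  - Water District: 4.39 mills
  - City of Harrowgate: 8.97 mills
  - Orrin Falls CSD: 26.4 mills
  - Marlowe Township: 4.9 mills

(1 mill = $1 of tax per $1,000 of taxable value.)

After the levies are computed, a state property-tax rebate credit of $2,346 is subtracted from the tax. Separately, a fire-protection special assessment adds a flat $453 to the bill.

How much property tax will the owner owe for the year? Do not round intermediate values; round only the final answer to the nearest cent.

Assessed value = $918,000 × 0.36 = $330,480
Taxable value = $330,480 − $135,000 = $195,480
Water District: $195,480 × 0.00439 = $858.1572
City of Harrowgate: $195,480 × 0.00897 = $1,753.4556
Orrin Falls CSD: $195,480 × 0.0264 = $5,160.672
Marlowe Township: $195,480 × 0.0049 = $957.852
Levies subtotal = $8,730.1368
After credit = $8,730.1368 − $2,346 = $6,384.1368
Total = $6,384.1368 + $453 = $6,837.1368

$6,837.14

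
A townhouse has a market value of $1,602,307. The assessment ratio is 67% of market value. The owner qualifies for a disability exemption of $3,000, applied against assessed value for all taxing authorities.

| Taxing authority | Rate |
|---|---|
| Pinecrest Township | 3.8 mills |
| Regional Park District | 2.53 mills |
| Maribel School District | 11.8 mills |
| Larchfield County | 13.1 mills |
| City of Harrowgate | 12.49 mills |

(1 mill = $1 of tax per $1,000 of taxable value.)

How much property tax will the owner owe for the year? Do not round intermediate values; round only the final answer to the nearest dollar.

$46,804

Assessed value = $1,602,307 × 0.67 = $1,073,545.69
Taxable value = $1,073,545.69 − $3,000 = $1,070,545.69
Pinecrest Township: $1,070,545.69 × 0.0038 = $4,068.073622
Regional Park District: $1,070,545.69 × 0.00253 = $2,708.4805957
Maribel School District: $1,070,545.69 × 0.0118 = $12,632.439142
Larchfield County: $1,070,545.69 × 0.0131 = $14,024.148539
City of Harrowgate: $1,070,545.69 × 0.01249 = $13,371.1156681
Total = $4,068.073622 + $2,708.4805957 + $12,632.439142 + $14,024.148539 + $13,371.1156681 = $46,804.2575668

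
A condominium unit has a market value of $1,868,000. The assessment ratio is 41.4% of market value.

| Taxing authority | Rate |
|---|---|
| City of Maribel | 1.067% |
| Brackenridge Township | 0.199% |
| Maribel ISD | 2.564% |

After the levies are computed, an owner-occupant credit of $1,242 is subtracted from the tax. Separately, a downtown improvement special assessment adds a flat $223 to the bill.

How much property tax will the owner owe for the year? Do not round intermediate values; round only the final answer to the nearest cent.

$28,600.38

Assessed value = $1,868,000 × 0.414 = $773,352
City of Maribel: $773,352 × 0.01067 = $8,251.66584
Brackenridge Township: $773,352 × 0.00199 = $1,538.97048
Maribel ISD: $773,352 × 0.02564 = $19,828.74528
Levies subtotal = $29,619.3816
After credit = $29,619.3816 − $1,242 = $28,377.3816
Total = $28,377.3816 + $223 = $28,600.3816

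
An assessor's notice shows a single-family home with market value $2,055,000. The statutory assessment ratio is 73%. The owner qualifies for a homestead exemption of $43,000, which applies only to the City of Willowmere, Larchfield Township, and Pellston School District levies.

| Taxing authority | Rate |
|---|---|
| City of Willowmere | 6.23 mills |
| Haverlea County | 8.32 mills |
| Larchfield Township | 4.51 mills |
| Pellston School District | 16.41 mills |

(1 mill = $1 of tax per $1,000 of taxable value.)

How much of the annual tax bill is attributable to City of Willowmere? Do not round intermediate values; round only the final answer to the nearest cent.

$9,078.04

Assessed value = $2,055,000 × 0.73 = $1,500,150
City of Willowmere taxable value = $1,500,150 − $43,000 = $1,457,150
City of Willowmere levy = $1,457,150 × 0.00623 = $9,078.0445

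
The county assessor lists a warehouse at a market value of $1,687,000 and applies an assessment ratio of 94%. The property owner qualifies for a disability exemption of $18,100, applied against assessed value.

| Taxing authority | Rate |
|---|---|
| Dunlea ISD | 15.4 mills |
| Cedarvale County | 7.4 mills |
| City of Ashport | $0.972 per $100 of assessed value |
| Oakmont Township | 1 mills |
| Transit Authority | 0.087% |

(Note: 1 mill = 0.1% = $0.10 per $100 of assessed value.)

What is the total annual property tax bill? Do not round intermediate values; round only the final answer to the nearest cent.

Assessed value = $1,687,000 × 0.94 = $1,585,780
Taxable value = $1,585,780 − $18,100 = $1,567,680
Dunlea ISD: $1,567,680 × 0.0154 = $24,142.272
Cedarvale County: $1,567,680 × 0.0074 = $11,600.832
City of Ashport: $1,567,680 × 0.00972 = $15,237.8496
Oakmont Township: $1,567,680 × 0.001 = $1,567.68
Transit Authority: $1,567,680 × 0.00087 = $1,363.8816
Total = $53,912.5152

$53,912.52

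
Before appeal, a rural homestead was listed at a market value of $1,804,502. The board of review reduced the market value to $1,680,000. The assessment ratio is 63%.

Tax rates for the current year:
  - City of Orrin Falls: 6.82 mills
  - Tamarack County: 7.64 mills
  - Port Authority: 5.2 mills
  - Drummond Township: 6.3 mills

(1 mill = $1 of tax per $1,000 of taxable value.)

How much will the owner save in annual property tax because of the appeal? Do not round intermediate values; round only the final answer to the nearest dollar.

Old assessed value = $1,804,502 × 0.63 = $1,136,836.26
New assessed value = $1,680,000 × 0.63 = $1,058,400
Combined rate = 0.00682 + 0.00764 + 0.0052 + 0.0063 = 0.02596
Old tax = $1,136,836.26 × 0.02596 = $29,512.2693096
New tax = $1,058,400 × 0.02596 = $27,476.064
Reduction = $29,512.2693096 − $27,476.064 = $2,036.2053096

$2,036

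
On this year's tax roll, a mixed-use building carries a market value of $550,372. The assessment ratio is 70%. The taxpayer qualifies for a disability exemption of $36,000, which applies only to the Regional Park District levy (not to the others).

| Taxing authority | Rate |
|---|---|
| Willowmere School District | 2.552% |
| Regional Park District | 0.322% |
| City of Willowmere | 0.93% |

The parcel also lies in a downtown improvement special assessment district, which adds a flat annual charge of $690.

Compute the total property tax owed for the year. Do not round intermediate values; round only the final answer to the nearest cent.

$15,229.39

Assessed value = $550,372 × 0.7 = $385,260.4
Willowmere School District: $385,260.4 × 0.02552 = $9,831.845408
Regional Park District: ($385,260.4 − $36,000) × 0.00322 = $349,260.4 × 0.00322 = $1,124.618488
City of Willowmere: $385,260.4 × 0.0093 = $3,582.92172
Levies subtotal = $14,539.385616
Total = $14,539.385616 + $690 = $15,229.385616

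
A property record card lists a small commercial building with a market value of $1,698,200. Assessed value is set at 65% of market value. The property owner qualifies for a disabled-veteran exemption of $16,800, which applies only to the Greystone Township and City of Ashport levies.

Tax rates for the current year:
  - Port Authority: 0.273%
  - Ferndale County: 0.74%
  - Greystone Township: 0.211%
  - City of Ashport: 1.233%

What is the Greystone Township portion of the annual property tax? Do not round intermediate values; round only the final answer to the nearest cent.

Assessed value = $1,698,200 × 0.65 = $1,103,830
Greystone Township taxable value = $1,103,830 − $16,800 = $1,087,030
Greystone Township levy = $1,087,030 × 0.00211 = $2,293.6333

$2,293.63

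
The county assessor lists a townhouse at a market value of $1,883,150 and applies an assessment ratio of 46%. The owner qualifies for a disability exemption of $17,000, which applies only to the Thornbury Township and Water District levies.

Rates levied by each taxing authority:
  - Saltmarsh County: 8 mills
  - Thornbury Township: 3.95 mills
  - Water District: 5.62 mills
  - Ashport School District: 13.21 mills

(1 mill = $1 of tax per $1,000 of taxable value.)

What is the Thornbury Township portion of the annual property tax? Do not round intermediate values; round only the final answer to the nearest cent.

$3,354.53

Assessed value = $1,883,150 × 0.46 = $866,249
Thornbury Township taxable value = $866,249 − $17,000 = $849,249
Thornbury Township levy = $849,249 × 0.00395 = $3,354.53355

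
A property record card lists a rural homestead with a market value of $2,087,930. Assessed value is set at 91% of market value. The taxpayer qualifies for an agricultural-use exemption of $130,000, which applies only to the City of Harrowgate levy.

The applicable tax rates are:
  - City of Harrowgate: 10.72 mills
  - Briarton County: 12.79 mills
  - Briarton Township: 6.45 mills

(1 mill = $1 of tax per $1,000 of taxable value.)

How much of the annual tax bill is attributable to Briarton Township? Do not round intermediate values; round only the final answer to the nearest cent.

$12,255.11

Assessed value = $2,087,930 × 0.91 = $1,900,016.3
Briarton Township taxable value = $1,900,016.3 (exemption does not apply)
Briarton Township levy = $1,900,016.3 × 0.00645 = $12,255.105135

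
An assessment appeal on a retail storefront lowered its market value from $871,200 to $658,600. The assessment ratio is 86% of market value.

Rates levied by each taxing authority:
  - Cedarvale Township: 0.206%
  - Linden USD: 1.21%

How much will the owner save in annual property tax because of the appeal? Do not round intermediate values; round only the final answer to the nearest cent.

Old assessed value = $871,200 × 0.86 = $749,232
New assessed value = $658,600 × 0.86 = $566,396
Combined rate = 0.00206 + 0.0121 = 0.01416
Old tax = $749,232 × 0.01416 = $10,609.12512
New tax = $566,396 × 0.01416 = $8,020.16736
Reduction = $10,609.12512 − $8,020.16736 = $2,588.95776

$2,588.96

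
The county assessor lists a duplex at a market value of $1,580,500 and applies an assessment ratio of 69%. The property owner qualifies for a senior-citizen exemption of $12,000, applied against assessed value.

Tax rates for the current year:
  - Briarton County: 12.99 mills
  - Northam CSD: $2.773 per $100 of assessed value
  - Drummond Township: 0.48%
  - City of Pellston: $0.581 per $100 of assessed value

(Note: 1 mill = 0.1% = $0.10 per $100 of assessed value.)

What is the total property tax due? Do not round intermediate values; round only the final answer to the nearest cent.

$55,361.71

Assessed value = $1,580,500 × 0.69 = $1,090,545
Taxable value = $1,090,545 − $12,000 = $1,078,545
Briarton County: $1,078,545 × 0.01299 = $14,010.29955
Northam CSD: $1,078,545 × 0.02773 = $29,908.05285
Drummond Township: $1,078,545 × 0.0048 = $5,177.016
City of Pellston: $1,078,545 × 0.00581 = $6,266.34645
Total = $55,361.71485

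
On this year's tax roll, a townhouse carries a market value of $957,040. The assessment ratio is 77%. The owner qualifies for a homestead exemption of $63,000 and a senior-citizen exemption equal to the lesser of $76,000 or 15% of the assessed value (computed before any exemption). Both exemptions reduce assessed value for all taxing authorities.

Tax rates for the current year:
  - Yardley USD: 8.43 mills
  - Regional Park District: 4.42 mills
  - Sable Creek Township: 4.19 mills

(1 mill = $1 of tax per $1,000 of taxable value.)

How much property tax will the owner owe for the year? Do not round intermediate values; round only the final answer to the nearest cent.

$10,188.57

Assessed value = $957,040 × 0.77 = $736,920.8
Senior-citizen exemption = min($76,000, 15% × $736,920.8) = min($76,000, $110,538.12) = $76,000 (dollar cap binds)
Taxable value = $736,920.8 − $63,000 − $76,000 = $597,920.8
Yardley USD: $597,920.8 × 0.00843 = $5,040.472344
Regional Park District: $597,920.8 × 0.00442 = $2,642.809936
Sable Creek Township: $597,920.8 × 0.00419 = $2,505.288152
Total = $10,188.570432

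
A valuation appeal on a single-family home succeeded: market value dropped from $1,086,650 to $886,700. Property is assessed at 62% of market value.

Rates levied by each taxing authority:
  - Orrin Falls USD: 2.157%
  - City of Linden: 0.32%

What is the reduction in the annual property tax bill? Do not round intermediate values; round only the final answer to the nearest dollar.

$3,071

Old assessed value = $1,086,650 × 0.62 = $673,723
New assessed value = $886,700 × 0.62 = $549,754
Combined rate = 0.02157 + 0.0032 = 0.02477
Old tax = $673,723 × 0.02477 = $16,688.11871
New tax = $549,754 × 0.02477 = $13,617.40658
Reduction = $16,688.11871 − $13,617.40658 = $3,070.71213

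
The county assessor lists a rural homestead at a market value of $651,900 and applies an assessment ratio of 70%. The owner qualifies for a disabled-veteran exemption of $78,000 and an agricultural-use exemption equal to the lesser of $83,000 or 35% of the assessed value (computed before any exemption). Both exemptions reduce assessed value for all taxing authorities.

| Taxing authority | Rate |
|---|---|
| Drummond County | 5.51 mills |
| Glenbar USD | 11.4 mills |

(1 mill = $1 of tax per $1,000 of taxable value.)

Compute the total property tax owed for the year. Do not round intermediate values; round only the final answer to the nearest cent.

Assessed value = $651,900 × 0.7 = $456,330
Agricultural-use exemption = min($83,000, 35% × $456,330) = min($83,000, $159,715.5) = $83,000 (dollar cap binds)
Taxable value = $456,330 − $78,000 − $83,000 = $295,330
Drummond County: $295,330 × 0.00551 = $1,627.2683
Glenbar USD: $295,330 × 0.0114 = $3,366.762
Total = $4,994.0303

$4,994.03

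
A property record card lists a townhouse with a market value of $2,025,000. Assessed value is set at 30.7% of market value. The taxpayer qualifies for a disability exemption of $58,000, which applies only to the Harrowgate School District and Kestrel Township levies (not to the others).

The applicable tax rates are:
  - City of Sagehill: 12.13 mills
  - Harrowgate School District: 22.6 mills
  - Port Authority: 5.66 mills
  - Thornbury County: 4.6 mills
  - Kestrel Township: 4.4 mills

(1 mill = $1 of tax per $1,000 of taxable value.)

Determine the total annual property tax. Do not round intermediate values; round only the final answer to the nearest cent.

Assessed value = $2,025,000 × 0.307 = $621,675
City of Sagehill: $621,675 × 0.01213 = $7,540.91775
Harrowgate School District: ($621,675 − $58,000) × 0.0226 = $563,675 × 0.0226 = $12,739.055
Port Authority: $621,675 × 0.00566 = $3,518.6805
Thornbury County: $621,675 × 0.0046 = $2,859.705
Kestrel Township: ($621,675 − $58,000) × 0.0044 = $563,675 × 0.0044 = $2,480.17
Total = $29,138.52825

$29,138.53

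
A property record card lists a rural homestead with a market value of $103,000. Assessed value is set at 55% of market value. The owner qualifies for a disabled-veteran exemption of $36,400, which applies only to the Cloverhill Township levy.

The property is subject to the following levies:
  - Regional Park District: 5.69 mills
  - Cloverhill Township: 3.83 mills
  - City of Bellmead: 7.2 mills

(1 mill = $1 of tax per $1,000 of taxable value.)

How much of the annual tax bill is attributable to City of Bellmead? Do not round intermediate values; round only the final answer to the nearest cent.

$407.88

Assessed value = $103,000 × 0.55 = $56,650
City of Bellmead taxable value = $56,650 (exemption does not apply)
City of Bellmead levy = $56,650 × 0.0072 = $407.88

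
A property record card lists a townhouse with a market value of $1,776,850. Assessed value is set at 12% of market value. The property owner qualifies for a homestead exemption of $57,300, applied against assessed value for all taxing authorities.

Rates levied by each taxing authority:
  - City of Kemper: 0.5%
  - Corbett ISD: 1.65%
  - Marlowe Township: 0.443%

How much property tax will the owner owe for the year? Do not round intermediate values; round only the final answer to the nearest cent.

Assessed value = $1,776,850 × 0.12 = $213,222
Taxable value = $213,222 − $57,300 = $155,922
City of Kemper: $155,922 × 0.005 = $779.61
Corbett ISD: $155,922 × 0.0165 = $2,572.713
Marlowe Township: $155,922 × 0.00443 = $690.73446
Total = $779.61 + $2,572.713 + $690.73446 = $4,043.05746

$4,043.06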